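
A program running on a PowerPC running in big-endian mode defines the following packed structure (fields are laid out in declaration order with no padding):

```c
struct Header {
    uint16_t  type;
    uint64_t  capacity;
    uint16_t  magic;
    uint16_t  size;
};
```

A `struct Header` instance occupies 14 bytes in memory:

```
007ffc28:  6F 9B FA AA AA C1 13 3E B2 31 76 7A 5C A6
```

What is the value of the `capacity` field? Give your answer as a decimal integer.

`capacity` follows `type` (2 bytes), so it starts at byte offset 2 and occupies 8 bytes.
Bytes at offsets 2..9: FA AA AA C1 13 3E B2 31.
Big-endian: lowest address holds the most-significant byte.
The bytes are already most-significant first: 0xFAAAAAC1133EB231.
0xFAAAAAC1133EB231 = 18062437001751081521.

18062437001751081521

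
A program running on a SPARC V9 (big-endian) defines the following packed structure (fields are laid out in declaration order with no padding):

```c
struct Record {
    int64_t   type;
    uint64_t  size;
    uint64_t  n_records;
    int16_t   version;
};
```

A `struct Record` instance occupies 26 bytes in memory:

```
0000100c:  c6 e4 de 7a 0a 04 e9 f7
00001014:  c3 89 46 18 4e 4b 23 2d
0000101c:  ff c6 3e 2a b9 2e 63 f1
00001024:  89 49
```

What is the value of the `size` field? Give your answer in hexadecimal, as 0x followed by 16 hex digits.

0xC38946184E4B232D

`size` follows `type` (8 bytes), so it starts at byte offset 8 and occupies 8 bytes.
Bytes at offsets 8..15: C3 89 46 18 4E 4B 23 2D.
In big-endian order the high byte comes first in memory.
The bytes are already most-significant first: 0xC38946184E4B232D.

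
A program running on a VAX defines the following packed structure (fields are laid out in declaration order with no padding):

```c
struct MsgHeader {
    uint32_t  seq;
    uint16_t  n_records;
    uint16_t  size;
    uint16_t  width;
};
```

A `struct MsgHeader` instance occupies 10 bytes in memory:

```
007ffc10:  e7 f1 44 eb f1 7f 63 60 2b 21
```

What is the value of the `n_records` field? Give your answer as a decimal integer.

32753

`n_records` follows `seq` (4 bytes), so it starts at byte offset 4 and occupies 2 bytes.
Bytes at offsets 4..5: F1 7F.
In little-endian order the low byte comes first in memory.
Reassemble most-significant byte first: 7F F1 → 0x7FF1.
0x7FF1 = 32753.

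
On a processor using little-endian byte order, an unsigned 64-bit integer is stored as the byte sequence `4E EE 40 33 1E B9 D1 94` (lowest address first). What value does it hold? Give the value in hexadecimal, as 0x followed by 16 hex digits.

Little-endian stores the least-significant byte at the lowest address.
Reassemble most-significant byte first: 94 D1 B9 1E 33 40 EE 4E → 0x94D1B91E3340EE4E.

0x94D1B91E3340EE4E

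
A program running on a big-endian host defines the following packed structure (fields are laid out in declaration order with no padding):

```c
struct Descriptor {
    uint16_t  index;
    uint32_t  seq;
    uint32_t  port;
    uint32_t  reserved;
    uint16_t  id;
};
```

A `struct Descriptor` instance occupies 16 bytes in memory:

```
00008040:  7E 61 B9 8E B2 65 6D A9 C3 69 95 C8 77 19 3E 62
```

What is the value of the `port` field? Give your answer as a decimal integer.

`port` follows `index` (2 B), `seq` (4 B), so it starts at offset 2 + 4 = 6 and occupies 4 bytes.
Bytes at offsets 6..9: 6D A9 C3 69.
In big-endian order the high byte comes first in memory.
The bytes are already most-significant first: 0x6DA9C369.
0x6DA9C369 = 1839842153.

1839842153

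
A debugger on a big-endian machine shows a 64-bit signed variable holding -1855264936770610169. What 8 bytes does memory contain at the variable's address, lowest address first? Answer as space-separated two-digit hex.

E6 40 C6 5E 9F 8C DC 07

Two's complement of -1855264936770610169 in 64 bits: 1855264936770610169 = 0x19BF39A1607323F9; invert → 0xE640C65E9F8CDC06; add 1 → 0xE640C65E9F8CDC07.
Split into bytes (most-significant first): E6 40 C6 5E 9F 8C DC 07.
Big-endian: lowest address holds the most-significant byte.
So the memory order matches the most-significant-first order: E6 40 C6 5E 9F 8C DC 07.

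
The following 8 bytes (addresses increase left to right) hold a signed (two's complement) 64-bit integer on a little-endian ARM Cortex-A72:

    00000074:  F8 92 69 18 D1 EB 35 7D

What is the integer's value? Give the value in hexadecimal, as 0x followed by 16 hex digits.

0x7D35EBD1186992F8

Little-endian stores the least-significant byte at the lowest address.
Reassemble most-significant byte first: 7D 35 EB D1 18 69 92 F8 → 0x7D35EBD1186992F8.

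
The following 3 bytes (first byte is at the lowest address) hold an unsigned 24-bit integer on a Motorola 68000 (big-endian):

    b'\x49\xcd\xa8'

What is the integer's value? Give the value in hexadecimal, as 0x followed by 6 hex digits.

0x49CDA8

Big-endian: lowest address holds the most-significant byte.
The bytes are already most-significant first: 0x49CDA8.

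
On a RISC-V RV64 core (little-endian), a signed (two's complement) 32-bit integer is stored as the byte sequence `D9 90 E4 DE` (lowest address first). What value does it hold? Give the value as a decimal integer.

In little-endian order the low byte comes first in memory.
Reassemble most-significant byte first: DE E4 90 D9 → 0xDEE490D9.
Top bit is set, so as a signed 32-bit value this is 0xDEE490D9 − 2^32 = -555446055.

-555446055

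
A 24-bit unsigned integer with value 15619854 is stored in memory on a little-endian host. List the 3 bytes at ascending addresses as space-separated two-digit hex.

0E 57 EE

15619854 in hexadecimal, padded to 24 bits, is 0xEE570E.
Split into bytes (most-significant first): EE 57 0E.
Little-endian: lowest address holds the least-significant byte.
So at ascending addresses the bytes are 0E 57 EE.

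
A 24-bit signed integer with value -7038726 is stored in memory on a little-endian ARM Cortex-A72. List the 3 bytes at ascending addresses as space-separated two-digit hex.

Two's complement of -7038726 in 24 bits: 7038726 = 0x6B6706; invert → 0x9498F9; add 1 → 0x9498FA.
Split into bytes (most-significant first): 94 98 FA.
Little-endian: lowest address holds the least-significant byte.
So at ascending addresses the bytes are FA 98 94.

FA 98 94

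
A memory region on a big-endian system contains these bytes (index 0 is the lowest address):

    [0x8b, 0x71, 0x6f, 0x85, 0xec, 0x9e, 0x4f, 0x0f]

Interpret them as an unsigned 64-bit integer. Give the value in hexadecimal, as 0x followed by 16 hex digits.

In big-endian order the high byte comes first in memory.
The bytes are already most-significant first: 0x8B716F85EC9E4F0F.

0x8B716F85EC9E4F0F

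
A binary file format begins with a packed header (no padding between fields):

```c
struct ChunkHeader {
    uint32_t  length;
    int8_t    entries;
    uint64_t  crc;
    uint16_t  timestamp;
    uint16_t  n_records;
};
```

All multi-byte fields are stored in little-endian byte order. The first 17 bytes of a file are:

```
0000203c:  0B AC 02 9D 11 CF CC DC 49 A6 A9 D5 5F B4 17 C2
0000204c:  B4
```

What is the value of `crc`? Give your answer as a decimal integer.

`crc` follows `length` (4 B), `entries` (1 B), so it starts at offset 4 + 1 = 5 and occupies 8 bytes.
Bytes at offsets 5..12: CF CC DC 49 A6 A9 D5 5F.
In little-endian order the low byte comes first in memory.
Reassemble most-significant byte first: 5F D5 A9 A6 49 DC CC CF → 0x5FD5A9A649DCCCCF.
0x5FD5A9A649DCCCCF = 6905612135311396047.

6905612135311396047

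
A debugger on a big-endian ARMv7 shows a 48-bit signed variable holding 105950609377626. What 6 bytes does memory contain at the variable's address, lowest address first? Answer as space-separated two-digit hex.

105950609377626 in hexadecimal, padded to 48 bits, is 0x605C8C6F895A.
Split into bytes (most-significant first): 60 5C 8C 6F 89 5A.
Big-endian stores the most-significant byte at the lowest address.
So the memory order matches the most-significant-first order: 60 5C 8C 6F 89 5A.

60 5C 8C 6F 89 5A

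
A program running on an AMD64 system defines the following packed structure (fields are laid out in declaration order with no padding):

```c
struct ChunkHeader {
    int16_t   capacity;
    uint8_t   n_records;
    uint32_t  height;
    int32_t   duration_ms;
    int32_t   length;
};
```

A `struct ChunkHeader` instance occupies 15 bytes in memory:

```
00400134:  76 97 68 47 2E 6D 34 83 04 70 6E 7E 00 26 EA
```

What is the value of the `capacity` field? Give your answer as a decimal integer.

-26762

`capacity` is the first field, at byte offset 0, occupying 2 bytes.
Bytes at offsets 0..1: 76 97.
In little-endian order the low byte comes first in memory.
Reassemble most-significant byte first: 97 76 → 0x9776.
Top bit is set, so as a signed 16-bit value this is 0x9776 − 2^16 = -26762.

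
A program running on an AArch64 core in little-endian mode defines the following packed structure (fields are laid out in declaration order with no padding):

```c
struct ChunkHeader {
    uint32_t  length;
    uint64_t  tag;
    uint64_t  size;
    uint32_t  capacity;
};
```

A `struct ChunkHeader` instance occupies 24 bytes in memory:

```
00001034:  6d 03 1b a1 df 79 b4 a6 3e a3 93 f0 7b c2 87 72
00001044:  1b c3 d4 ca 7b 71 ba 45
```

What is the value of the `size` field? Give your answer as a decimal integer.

`size` follows `length` (4 B), `tag` (8 B), so it starts at offset 4 + 8 = 12 and occupies 8 bytes.
Bytes at offsets 12..19: 7B C2 87 72 1B C3 D4 CA.
Little-endian: lowest address holds the least-significant byte.
Reassemble most-significant byte first: CA D4 C3 1B 72 87 C2 7B → 0xCAD4C31B7287C27B.
0xCAD4C31B7287C27B = 14615521213377135227.

14615521213377135227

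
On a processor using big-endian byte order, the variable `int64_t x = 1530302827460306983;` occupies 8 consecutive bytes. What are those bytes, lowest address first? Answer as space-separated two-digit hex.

1530302827460306983 in hexadecimal, padded to 64 bits, is 0x153CBA504D8C2827.
Split into bytes (most-significant first): 15 3C BA 50 4D 8C 28 27.
Big-endian stores the most-significant byte at the lowest address.
So the memory order matches the most-significant-first order: 15 3C BA 50 4D 8C 28 27.

15 3C BA 50 4D 8C 28 27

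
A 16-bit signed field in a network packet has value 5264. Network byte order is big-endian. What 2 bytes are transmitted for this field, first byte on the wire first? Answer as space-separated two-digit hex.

14 90

5264 in hexadecimal, padded to 16 bits, is 0x1490.
Split into bytes (most-significant first): 14 90.
Big-endian stores the most-significant byte at the lowest address.
So the memory order matches the most-significant-first order: 14 90.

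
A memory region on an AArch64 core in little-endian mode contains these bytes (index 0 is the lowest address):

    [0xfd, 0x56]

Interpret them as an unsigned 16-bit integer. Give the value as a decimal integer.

22269

Little-endian: lowest address holds the least-significant byte.
Reassemble most-significant byte first: 56 FD → 0x56FD.
0x56FD = 22269.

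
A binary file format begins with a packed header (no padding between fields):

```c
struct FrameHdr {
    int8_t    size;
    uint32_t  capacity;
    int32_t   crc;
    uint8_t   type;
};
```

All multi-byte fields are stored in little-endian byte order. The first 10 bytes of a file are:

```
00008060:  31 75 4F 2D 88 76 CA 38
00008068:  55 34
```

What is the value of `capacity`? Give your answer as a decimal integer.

`capacity` follows `size` (1 byte), so it starts at byte offset 1 and occupies 4 bytes.
Bytes at offsets 1..4: 75 4F 2D 88.
Little-endian: lowest address holds the least-significant byte.
Reassemble most-significant byte first: 88 2D 4F 75 → 0x882D4F75.
0x882D4F75 = 2284670837.

2284670837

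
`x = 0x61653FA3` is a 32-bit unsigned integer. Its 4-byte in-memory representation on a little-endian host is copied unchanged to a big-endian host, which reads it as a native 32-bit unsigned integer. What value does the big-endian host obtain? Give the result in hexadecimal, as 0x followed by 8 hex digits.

Stored little-endian, the bytes at ascending addresses are A3 3F 65 61.
Read back as big-endian, the last byte is least significant, giving 0xA33F6561.

0xA33F6561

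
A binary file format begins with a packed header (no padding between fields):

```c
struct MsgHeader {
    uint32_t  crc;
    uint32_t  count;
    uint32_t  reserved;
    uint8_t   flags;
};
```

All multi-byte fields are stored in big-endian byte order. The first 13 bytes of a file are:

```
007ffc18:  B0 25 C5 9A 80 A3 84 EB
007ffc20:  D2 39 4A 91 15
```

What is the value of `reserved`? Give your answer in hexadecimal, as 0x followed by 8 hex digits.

`reserved` follows `crc` (4 B), `count` (4 B), so it starts at offset 4 + 4 = 8 and occupies 4 bytes.
Bytes at offsets 8..11: D2 39 4A 91.
Big-endian: lowest address holds the most-significant byte.
The bytes are already most-significant first: 0xD2394A91.

0xD2394A91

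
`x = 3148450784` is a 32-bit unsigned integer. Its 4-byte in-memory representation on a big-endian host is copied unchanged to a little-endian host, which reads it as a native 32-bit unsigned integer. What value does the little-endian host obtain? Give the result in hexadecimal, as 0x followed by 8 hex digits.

3148450784 in 32-bit hexadecimal is 0xBBA98BE0.
Stored big-endian, the bytes at ascending addresses are BB A9 8B E0.
Read back as little-endian, the first byte is least significant, giving 0xE08BA9BB.

0xE08BA9BB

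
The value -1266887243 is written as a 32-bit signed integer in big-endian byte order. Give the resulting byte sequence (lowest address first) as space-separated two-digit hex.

B4 7C D5 B5

Two's complement of -1266887243 in 32 bits: 1266887243 = 0x4B832A4B; invert → 0xB47CD5B4; add 1 → 0xB47CD5B5.
Split into bytes (most-significant first): B4 7C D5 B5.
Big-endian: lowest address holds the most-significant byte.
So the memory order matches the most-significant-first order: B4 7C D5 B5.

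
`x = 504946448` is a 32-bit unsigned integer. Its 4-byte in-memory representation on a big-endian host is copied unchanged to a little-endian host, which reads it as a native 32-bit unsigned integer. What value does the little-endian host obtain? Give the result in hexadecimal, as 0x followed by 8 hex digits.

504946448 in 32-bit hexadecimal is 0x1E18DF10.
Stored big-endian, the bytes at ascending addresses are 1E 18 DF 10.
Read back as little-endian, the first byte is least significant, giving 0x10DF181E.

0x10DF181E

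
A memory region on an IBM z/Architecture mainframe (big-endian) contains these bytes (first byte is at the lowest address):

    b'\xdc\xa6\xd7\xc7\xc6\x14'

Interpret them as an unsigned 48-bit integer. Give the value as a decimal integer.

In big-endian order the high byte comes first in memory.
The bytes are already most-significant first: 0xDCA6D7C7C614.
0xDCA6D7C7C614 = 242609142875668.

242609142875668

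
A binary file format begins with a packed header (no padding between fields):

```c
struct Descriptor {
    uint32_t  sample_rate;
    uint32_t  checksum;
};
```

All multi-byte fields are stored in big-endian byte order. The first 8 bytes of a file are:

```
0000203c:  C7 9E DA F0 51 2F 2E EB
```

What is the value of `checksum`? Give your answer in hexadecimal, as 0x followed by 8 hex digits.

0x512F2EEB

`checksum` follows `sample_rate` (4 bytes), so it starts at byte offset 4 and occupies 4 bytes.
Bytes at offsets 4..7: 51 2F 2E EB.
In big-endian order the high byte comes first in memory.
The bytes are already most-significant first: 0x512F2EEB.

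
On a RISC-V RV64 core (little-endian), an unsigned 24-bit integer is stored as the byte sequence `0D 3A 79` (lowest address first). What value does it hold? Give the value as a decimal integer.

In little-endian order the low byte comes first in memory.
Reassemble most-significant byte first: 79 3A 0D → 0x793A0D.
0x793A0D = 7944717.

7944717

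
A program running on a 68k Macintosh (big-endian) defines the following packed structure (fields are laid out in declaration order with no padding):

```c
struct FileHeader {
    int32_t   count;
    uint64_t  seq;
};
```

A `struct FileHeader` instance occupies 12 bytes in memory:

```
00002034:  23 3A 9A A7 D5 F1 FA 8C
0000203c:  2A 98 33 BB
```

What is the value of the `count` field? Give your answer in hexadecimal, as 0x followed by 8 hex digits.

`count` is the first field, at byte offset 0, occupying 4 bytes.
Bytes at offsets 0..3: 23 3A 9A A7.
In big-endian order the high byte comes first in memory.
The bytes are already most-significant first: 0x233A9AA7.

0x233A9AA7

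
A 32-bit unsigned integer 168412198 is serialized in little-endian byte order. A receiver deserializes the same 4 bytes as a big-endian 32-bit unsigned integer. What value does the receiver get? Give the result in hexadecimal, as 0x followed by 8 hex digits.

0x26C4090A

168412198 in 32-bit hexadecimal is 0x0A09C426.
Stored little-endian, the bytes at ascending addresses are 26 C4 09 0A.
Read back as big-endian, the last byte is least significant, giving 0x26C4090A.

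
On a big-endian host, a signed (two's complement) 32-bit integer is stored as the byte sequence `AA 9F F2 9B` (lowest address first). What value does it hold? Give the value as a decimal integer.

-1432358245

In big-endian order the high byte comes first in memory.
The bytes are already most-significant first: 0xAA9FF29B.
Top bit is set, so as a signed 32-bit value this is 0xAA9FF29B − 2^32 = -1432358245.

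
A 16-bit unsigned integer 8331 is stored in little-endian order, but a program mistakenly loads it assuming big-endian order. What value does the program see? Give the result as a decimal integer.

8331 in 16-bit hexadecimal is 0x208B.
Stored little-endian, the bytes at ascending addresses are 8B 20.
Read back as big-endian, the last byte is least significant, giving 0x8B20.
0x8B20 = 35616.

35616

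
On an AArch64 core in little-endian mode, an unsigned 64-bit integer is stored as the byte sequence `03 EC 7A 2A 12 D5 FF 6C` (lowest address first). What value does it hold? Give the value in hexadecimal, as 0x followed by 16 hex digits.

In little-endian order the low byte comes first in memory.
Reassemble most-significant byte first: 6C FF D5 12 2A 7A EC 03 → 0x6CFFD5122A7AEC03.

0x6CFFD5122A7AEC03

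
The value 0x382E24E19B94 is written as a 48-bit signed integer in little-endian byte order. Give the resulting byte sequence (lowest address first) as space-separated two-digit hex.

Split into bytes (most-significant first): 38 2E 24 E1 9B 94.
Little-endian: lowest address holds the least-significant byte.
So at ascending addresses the bytes are 94 9B E1 24 2E 38.

94 9B E1 24 2E 38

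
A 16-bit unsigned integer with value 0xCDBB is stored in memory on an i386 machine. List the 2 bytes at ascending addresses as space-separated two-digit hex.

Split into bytes (most-significant first): CD BB.
Little-endian stores the least-significant byte at the lowest address.
So at ascending addresses the bytes are BB CD.

BB CD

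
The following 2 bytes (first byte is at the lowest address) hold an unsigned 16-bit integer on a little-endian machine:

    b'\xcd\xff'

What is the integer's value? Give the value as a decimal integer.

Little-endian stores the least-significant byte at the lowest address.
Reassemble most-significant byte first: FF CD → 0xFFCD.
0xFFCD = 65485.

65485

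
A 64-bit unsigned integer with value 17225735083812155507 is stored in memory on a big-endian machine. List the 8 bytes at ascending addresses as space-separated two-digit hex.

17225735083812155507 in hexadecimal, padded to 64 bits, is 0xEF0E1ACAF99B7073.
Split into bytes (most-significant first): EF 0E 1A CA F9 9B 70 73.
Big-endian stores the most-significant byte at the lowest address.
So the memory order matches the most-significant-first order: EF 0E 1A CA F9 9B 70 73.

EF 0E 1A CA F9 9B 70 73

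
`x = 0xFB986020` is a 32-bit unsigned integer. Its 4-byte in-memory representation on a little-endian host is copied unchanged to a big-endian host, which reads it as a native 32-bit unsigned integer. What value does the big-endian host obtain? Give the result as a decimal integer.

Stored little-endian, the bytes at ascending addresses are 20 60 98 FB.
Read back as big-endian, the last byte is least significant, giving 0x206098FB.
0x206098FB = 543201531.

543201531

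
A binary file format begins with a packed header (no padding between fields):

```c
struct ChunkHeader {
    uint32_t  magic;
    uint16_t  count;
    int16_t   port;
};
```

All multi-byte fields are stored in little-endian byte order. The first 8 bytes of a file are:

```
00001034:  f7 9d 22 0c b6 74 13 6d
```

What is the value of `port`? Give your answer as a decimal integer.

27923

`port` follows `magic` (4 B), `count` (2 B), so it starts at offset 4 + 2 = 6 and occupies 2 bytes.
Bytes at offsets 6..7: 13 6D.
Little-endian: lowest address holds the least-significant byte.
Reassemble most-significant byte first: 6D 13 → 0x6D13.
0x6D13 = 27923.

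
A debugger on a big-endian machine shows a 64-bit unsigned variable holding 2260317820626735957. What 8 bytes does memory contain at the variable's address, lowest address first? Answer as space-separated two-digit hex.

1F 5E 43 15 09 F1 13 55

2260317820626735957 in hexadecimal, padded to 64 bits, is 0x1F5E431509F11355.
Split into bytes (most-significant first): 1F 5E 43 15 09 F1 13 55.
In big-endian order the high byte comes first in memory.
So the memory order matches the most-significant-first order: 1F 5E 43 15 09 F1 13 55.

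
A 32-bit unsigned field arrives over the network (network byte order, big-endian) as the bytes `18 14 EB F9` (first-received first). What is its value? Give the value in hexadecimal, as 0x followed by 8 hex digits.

Big-endian: lowest address holds the most-significant byte.
The bytes are already most-significant first: 0x1814EBF9.

0x1814EBF9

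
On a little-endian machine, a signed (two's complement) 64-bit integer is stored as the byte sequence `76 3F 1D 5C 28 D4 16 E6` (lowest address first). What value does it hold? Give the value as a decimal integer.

-1867071725689290890

Little-endian stores the least-significant byte at the lowest address.
Reassemble most-significant byte first: E6 16 D4 28 5C 1D 3F 76 → 0xE616D4285C1D3F76.
Top bit is set, so as a signed 64-bit value this is 0xE616D4285C1D3F76 − 2^64 = -1867071725689290890.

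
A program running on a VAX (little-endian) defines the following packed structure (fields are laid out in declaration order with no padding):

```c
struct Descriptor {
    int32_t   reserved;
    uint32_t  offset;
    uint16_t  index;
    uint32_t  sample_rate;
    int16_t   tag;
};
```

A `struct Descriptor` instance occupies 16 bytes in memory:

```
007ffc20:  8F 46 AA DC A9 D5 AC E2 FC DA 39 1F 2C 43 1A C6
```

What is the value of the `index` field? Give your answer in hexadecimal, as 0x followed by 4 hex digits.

`index` follows `reserved` (4 B), `offset` (4 B), so it starts at offset 4 + 4 = 8 and occupies 2 bytes.
Bytes at offsets 8..9: FC DA.
Little-endian stores the least-significant byte at the lowest address.
Reassemble most-significant byte first: DA FC → 0xDAFC.

0xDAFC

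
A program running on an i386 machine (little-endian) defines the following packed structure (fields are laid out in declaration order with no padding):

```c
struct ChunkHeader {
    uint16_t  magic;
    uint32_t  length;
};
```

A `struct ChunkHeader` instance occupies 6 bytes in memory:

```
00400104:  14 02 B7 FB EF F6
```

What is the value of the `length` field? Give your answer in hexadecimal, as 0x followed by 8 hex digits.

`length` follows `magic` (2 bytes), so it starts at byte offset 2 and occupies 4 bytes.
Bytes at offsets 2..5: B7 FB EF F6.
Little-endian: lowest address holds the least-significant byte.
Reassemble most-significant byte first: F6 EF FB B7 → 0xF6EFFBB7.

0xF6EFFBB7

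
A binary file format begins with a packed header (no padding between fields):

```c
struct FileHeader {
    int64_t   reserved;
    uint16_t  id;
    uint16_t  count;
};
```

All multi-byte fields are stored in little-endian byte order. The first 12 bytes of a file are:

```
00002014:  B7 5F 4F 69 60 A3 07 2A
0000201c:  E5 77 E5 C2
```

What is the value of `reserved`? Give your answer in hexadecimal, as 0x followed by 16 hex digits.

0x2A07A360694F5FB7

`reserved` is the first field, at byte offset 0, occupying 8 bytes.
Bytes at offsets 0..7: B7 5F 4F 69 60 A3 07 2A.
In little-endian order the low byte comes first in memory.
Reassemble most-significant byte first: 2A 07 A3 60 69 4F 5F B7 → 0x2A07A360694F5FB7.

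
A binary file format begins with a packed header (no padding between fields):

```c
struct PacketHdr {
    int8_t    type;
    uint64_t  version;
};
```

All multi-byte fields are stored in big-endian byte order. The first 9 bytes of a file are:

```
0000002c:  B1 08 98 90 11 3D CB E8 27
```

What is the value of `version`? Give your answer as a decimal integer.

`version` follows `type` (1 byte), so it starts at byte offset 1 and occupies 8 bytes.
Bytes at offsets 1..8: 08 98 90 11 3D CB E8 27.
Big-endian stores the most-significant byte at the lowest address.
The bytes are already most-significant first: 0x089890113DCBE827.
0x089890113DCBE827 = 619403352489060391.

619403352489060391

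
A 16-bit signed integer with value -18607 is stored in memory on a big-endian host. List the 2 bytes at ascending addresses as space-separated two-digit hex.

B7 51

Two's complement of -18607 in 16 bits: 18607 = 0x48AF; invert → 0xB750; add 1 → 0xB751.
Split into bytes (most-significant first): B7 51.
In big-endian order the high byte comes first in memory.
So the memory order matches the most-significant-first order: B7 51.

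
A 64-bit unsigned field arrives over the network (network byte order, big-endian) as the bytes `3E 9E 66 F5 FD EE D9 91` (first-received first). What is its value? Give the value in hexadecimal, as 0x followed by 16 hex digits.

Big-endian: lowest address holds the most-significant byte.
The bytes are already most-significant first: 0x3E9E66F5FDEED991.

0x3E9E66F5FDEED991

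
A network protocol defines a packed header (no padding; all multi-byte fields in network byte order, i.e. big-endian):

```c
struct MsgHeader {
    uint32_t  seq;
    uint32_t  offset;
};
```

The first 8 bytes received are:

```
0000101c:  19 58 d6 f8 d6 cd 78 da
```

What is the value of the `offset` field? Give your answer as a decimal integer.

`offset` follows `seq` (4 bytes), so it starts at byte offset 4 and occupies 4 bytes.
Bytes at offsets 4..7: D6 CD 78 DA.
In big-endian order the high byte comes first in memory.
The bytes are already most-significant first: 0xD6CD78DA.
0xD6CD78DA = 3603790042.

3603790042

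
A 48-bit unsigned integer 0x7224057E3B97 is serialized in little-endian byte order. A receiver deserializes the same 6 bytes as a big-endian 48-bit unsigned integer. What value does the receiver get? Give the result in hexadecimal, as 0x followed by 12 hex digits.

0x973B7E052472

Stored little-endian, the bytes at ascending addresses are 97 3B 7E 05 24 72.
Read back as big-endian, the last byte is least significant, giving 0x973B7E052472.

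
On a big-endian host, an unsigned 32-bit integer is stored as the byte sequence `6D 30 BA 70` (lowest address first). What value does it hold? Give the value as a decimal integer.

1831910000

In big-endian order the high byte comes first in memory.
The bytes are already most-significant first: 0x6D30BA70.
0x6D30BA70 = 1831910000.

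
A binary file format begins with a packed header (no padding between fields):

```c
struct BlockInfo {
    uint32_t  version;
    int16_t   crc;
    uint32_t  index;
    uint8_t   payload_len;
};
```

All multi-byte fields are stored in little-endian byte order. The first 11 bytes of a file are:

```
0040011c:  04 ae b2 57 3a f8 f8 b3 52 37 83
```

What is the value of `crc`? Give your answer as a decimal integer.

`crc` follows `version` (4 bytes), so it starts at byte offset 4 and occupies 2 bytes.
Bytes at offsets 4..5: 3A F8.
Little-endian stores the least-significant byte at the lowest address.
Reassemble most-significant byte first: F8 3A → 0xF83A.
Top bit is set, so as a signed 16-bit value this is 0xF83A − 2^16 = -1990.

-1990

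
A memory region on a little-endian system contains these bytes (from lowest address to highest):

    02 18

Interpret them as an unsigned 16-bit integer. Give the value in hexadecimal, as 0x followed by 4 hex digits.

0x1802

Little-endian: lowest address holds the least-significant byte.
Reassemble most-significant byte first: 18 02 → 0x1802.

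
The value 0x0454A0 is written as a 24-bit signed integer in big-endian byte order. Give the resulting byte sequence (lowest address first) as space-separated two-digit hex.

04 54 A0

Split into bytes (most-significant first): 04 54 A0.
Big-endian stores the most-significant byte at the lowest address.
So the memory order matches the most-significant-first order: 04 54 A0.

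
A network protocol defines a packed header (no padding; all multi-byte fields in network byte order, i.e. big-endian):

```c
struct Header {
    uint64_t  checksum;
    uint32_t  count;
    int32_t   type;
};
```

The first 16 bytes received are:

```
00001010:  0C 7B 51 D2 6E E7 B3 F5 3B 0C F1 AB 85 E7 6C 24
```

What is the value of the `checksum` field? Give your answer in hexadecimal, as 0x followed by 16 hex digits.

`checksum` is the first field, at byte offset 0, occupying 8 bytes.
Bytes at offsets 0..7: 0C 7B 51 D2 6E E7 B3 F5.
In big-endian order the high byte comes first in memory.
The bytes are already most-significant first: 0x0C7B51D26EE7B3F5.

0x0C7B51D26EE7B3F5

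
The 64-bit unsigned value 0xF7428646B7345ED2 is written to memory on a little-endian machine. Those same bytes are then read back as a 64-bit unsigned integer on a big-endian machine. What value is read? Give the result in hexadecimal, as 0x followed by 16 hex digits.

0xD25E34B7468642F7

Stored little-endian, the bytes at ascending addresses are D2 5E 34 B7 46 86 42 F7.
Read back as big-endian, the last byte is least significant, giving 0xD25E34B7468642F7.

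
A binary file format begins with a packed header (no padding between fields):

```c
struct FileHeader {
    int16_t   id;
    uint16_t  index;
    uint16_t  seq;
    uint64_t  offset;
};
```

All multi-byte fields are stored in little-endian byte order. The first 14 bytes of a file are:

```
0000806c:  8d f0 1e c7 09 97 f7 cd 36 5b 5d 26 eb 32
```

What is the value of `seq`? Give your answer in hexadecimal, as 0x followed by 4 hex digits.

0x9709

`seq` follows `id` (2 B), `index` (2 B), so it starts at offset 2 + 2 = 4 and occupies 2 bytes.
Bytes at offsets 4..5: 09 97.
Little-endian: lowest address holds the least-significant byte.
Reassemble most-significant byte first: 97 09 → 0x9709.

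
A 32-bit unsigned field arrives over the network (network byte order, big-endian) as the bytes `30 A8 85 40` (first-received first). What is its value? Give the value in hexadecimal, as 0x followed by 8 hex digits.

Big-endian stores the most-significant byte at the lowest address.
The bytes are already most-significant first: 0x30A88540.

0x30A88540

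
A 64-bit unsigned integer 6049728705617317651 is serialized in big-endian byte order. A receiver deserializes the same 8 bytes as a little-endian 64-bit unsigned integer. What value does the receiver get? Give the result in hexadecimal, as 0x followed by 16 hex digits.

0x13CFCD7534F4F453

6049728705617317651 in 64-bit hexadecimal is 0x53F4F43475CDCF13.
Stored big-endian, the bytes at ascending addresses are 53 F4 F4 34 75 CD CF 13.
Read back as little-endian, the first byte is least significant, giving 0x13CFCD7534F4F453.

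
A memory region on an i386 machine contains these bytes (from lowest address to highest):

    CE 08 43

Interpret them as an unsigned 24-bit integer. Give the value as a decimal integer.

4393166

In little-endian order the low byte comes first in memory.
Reassemble most-significant byte first: 43 08 CE → 0x4308CE.
0x4308CE = 4393166.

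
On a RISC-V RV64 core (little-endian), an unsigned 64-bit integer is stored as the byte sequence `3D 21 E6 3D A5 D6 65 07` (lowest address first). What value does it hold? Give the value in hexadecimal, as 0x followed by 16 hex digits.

Little-endian: lowest address holds the least-significant byte.
Reassemble most-significant byte first: 07 65 D6 A5 3D E6 21 3D → 0x0765D6A53DE6213D.

0x0765D6A53DE6213D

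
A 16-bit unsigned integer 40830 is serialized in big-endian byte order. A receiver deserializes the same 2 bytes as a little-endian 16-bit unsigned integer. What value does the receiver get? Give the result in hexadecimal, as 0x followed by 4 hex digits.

0x7E9F

40830 in 16-bit hexadecimal is 0x9F7E.
Stored big-endian, the bytes at ascending addresses are 9F 7E.
Read back as little-endian, the first byte is least significant, giving 0x7E9F.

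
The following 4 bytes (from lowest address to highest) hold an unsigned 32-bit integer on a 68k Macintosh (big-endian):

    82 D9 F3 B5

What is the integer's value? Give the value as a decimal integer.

Big-endian: lowest address holds the most-significant byte.
The bytes are already most-significant first: 0x82D9F3B5.
0x82D9F3B5 = 2195321781.

2195321781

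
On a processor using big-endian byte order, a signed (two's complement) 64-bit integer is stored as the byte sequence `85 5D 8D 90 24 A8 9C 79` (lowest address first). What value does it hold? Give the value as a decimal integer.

Big-endian stores the most-significant byte at the lowest address.
The bytes are already most-significant first: 0x855D8D9024A89C79.
Top bit is set, so as a signed 64-bit value this is 0x855D8D9024A89C79 − 2^64 = -8836751243601208199.

-8836751243601208199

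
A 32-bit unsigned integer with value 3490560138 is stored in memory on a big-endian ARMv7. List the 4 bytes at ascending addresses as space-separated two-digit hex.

D0 0D B8 8A

3490560138 in hexadecimal, padded to 32 bits, is 0xD00DB88A.
Split into bytes (most-significant first): D0 0D B8 8A.
Big-endian: lowest address holds the most-significant byte.
So the memory order matches the most-significant-first order: D0 0D B8 8A.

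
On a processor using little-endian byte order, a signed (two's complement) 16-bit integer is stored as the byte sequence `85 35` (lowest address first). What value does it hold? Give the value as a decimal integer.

13701

In little-endian order the low byte comes first in memory.
Reassemble most-significant byte first: 35 85 → 0x3585.
0x3585 = 13701.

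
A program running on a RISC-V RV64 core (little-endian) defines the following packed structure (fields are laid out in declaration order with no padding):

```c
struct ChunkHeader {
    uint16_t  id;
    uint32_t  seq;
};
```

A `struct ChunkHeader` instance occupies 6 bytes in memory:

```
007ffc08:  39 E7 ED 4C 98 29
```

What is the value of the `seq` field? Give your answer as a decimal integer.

697847021

`seq` follows `id` (2 bytes), so it starts at byte offset 2 and occupies 4 bytes.
Bytes at offsets 2..5: ED 4C 98 29.
Little-endian stores the least-significant byte at the lowest address.
Reassemble most-significant byte first: 29 98 4C ED → 0x29984CED.
0x29984CED = 697847021.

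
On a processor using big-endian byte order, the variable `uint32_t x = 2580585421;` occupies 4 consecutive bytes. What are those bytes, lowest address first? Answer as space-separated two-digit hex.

2580585421 in hexadecimal, padded to 32 bits, is 0x99D09BCD.
Split into bytes (most-significant first): 99 D0 9B CD.
In big-endian order the high byte comes first in memory.
So the memory order matches the most-significant-first order: 99 D0 9B CD.

99 D0 9B CD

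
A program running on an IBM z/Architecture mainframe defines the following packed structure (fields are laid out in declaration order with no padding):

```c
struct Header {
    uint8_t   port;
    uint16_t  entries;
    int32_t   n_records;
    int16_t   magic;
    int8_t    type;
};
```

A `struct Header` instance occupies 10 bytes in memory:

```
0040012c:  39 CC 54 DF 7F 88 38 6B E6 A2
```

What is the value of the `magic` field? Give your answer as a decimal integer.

27622

`magic` follows `port` (1 B), `entries` (2 B), `n_records` (4 B), so it starts at offset 1 + 2 + 4 = 7 and occupies 2 bytes.
Bytes at offsets 7..8: 6B E6.
Big-endian: lowest address holds the most-significant byte.
The bytes are already most-significant first: 0x6BE6.
0x6BE6 = 27622.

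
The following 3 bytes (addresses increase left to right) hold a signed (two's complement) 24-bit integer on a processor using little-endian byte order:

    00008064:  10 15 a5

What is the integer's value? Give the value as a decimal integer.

-5958384

Little-endian stores the least-significant byte at the lowest address.
Reassemble most-significant byte first: A5 15 10 → 0xA51510.
Top bit is set, so as a signed 24-bit value this is 0xA51510 − 2^24 = -5958384.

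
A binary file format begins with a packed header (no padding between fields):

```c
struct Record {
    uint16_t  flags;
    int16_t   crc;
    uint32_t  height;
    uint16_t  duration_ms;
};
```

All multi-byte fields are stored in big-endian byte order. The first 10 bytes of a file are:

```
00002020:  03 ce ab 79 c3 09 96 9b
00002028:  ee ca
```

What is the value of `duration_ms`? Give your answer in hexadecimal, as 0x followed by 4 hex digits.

0xEECA

`duration_ms` follows `flags` (2 B), `crc` (2 B), `height` (4 B), so it starts at offset 2 + 2 + 4 = 8 and occupies 2 bytes.
Bytes at offsets 8..9: EE CA.
Big-endian stores the most-significant byte at the lowest address.
The bytes are already most-significant first: 0xEECA.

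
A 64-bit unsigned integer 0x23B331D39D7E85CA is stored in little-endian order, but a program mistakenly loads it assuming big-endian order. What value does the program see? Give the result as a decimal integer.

Stored little-endian, the bytes at ascending addresses are CA 85 7E 9D D3 31 B3 23.
Read back as big-endian, the last byte is least significant, giving 0xCA857E9DD331B323.
0xCA857E9DD331B323 = 14593209383882175267.

14593209383882175267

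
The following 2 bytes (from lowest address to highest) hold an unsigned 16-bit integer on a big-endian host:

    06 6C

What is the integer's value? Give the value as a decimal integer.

Big-endian stores the most-significant byte at the lowest address.
The bytes are already most-significant first: 0x066C.
0x066C = 1644.

1644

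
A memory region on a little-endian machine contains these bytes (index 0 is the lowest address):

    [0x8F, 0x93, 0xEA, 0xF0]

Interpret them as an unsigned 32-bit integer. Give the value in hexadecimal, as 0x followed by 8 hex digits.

0xF0EA938F

Little-endian stores the least-significant byte at the lowest address.
Reassemble most-significant byte first: F0 EA 93 8F → 0xF0EA938F.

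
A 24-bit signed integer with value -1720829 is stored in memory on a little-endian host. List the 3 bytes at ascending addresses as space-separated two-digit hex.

03 BE E5

Two's complement of -1720829 in 24 bits: 1720829 = 0x1A41FD; invert → 0xE5BE02; add 1 → 0xE5BE03.
Split into bytes (most-significant first): E5 BE 03.
Little-endian: lowest address holds the least-significant byte.
So at ascending addresses the bytes are 03 BE E5.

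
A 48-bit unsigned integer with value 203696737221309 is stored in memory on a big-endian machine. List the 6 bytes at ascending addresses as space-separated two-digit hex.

203696737221309 in hexadecimal, padded to 48 bits, is 0xB942D7A9FABD.
Split into bytes (most-significant first): B9 42 D7 A9 FA BD.
Big-endian: lowest address holds the most-significant byte.
So the memory order matches the most-significant-first order: B9 42 D7 A9 FA BD.

B9 42 D7 A9 FA BD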